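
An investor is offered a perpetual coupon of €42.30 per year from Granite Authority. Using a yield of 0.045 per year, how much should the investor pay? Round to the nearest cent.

Level perpetuity: PV = C / r = €42.30 / 0.045 = €940.00

€940.00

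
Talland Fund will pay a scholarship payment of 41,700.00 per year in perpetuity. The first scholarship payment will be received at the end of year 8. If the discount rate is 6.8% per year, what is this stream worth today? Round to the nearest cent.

Value at end of year 7: C / r = 41,700.00 / 0.068 = 613,235.2941
Discount to today: PV = 613,235.2941 / (1 + 0.068)^7 = 613,235.2941 / 1.584889 = 386,926.41

386926.41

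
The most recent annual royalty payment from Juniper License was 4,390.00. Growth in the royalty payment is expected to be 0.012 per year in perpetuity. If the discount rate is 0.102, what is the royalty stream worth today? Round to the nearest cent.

D₁ = D₀ × (1 + g) = 4,390.00 × 1.012 = 4,442.6800
Growing perpetuity: P = D₁ / (r − g) = 4,442.6800 / (0.102 − 0.012) = 49,363.11

49363.11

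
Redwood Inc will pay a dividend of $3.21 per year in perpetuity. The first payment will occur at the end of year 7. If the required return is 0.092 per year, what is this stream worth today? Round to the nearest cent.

Value at end of year 6: C / r = $3.21 / 0.092 = $34.8913
Discount to today: PV = $34.8913 / (1 + 0.092)^6 = $34.8913 / 1.695649 = $20.58

$20.58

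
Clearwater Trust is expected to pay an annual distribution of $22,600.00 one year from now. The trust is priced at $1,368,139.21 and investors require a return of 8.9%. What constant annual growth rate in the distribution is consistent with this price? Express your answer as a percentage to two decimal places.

P = D₁/(r−g) ⇒ g = r − D₁/P = 0.089 − $22,600.00/$1,368,139.21 = 0.072481

7.25%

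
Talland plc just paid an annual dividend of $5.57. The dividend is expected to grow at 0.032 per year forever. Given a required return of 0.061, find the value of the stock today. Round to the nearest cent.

$198.22

D₁ = D₀ × (1 + g) = $5.57 × 1.032 = $5.7482
Growing perpetuity: P = D₁ / (r − g) = $5.7482 / (0.061 − 0.032) = $198.22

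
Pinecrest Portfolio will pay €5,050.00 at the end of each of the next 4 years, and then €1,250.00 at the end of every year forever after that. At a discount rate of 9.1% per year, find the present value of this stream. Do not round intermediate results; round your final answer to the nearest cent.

PV of 4-year annuity: €5,050.00 × [1 − (1+0.091)^−4] / 0.091 = 16324.73892
Perpetuity value at year 4: €1,250.00 / 0.091 = 13736.26374
PV of perpetuity: 13736.26374 / (1+0.091)^4 = 9695.48678
Total PV = 16324.73892 + 9695.48678 = 26020.22570

€26020.23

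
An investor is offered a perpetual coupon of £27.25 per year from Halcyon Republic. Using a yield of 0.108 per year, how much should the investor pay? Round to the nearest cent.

Level perpetuity: PV = C / r = £27.25 / 0.108 = £252.31

£252.31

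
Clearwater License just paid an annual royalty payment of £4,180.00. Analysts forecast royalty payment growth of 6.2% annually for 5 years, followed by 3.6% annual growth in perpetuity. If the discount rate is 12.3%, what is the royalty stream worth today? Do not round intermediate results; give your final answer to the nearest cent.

£55378.93

D_1 = 4439.16000
D_2 = 4714.38792
D_3 = 5006.67997
D_4 = 5317.09413
D_5 = 5646.75397
Terminal value at year 5: TV = D_5×(1+g_2)/(r−g_2) = 5850.03711/0.087 = 67241.80584
P_0 = D_1/(1+r)^1 + D_2/(1+r)^2 + D_3/(1+r)^3 + D_4/(1+r)^4 + D_5/(1+r)^5 + TV/(1+r)^5
    = 3952.94746 + 3738.22814 + 3535.17212 + 3343.14585 + 3161.55022 + 37647.88533 = 55378.92911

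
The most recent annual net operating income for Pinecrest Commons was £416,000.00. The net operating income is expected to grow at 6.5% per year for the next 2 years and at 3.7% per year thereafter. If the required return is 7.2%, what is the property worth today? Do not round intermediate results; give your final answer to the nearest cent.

£12988912.58

D_1 = 443040.00000
D_2 = 471837.60000
Terminal value at year 2: TV = D_2×(1+g_2)/(r−g_2) = 489295.59120/0.035 = 13979874.03429
P_0 = D_1/(1+r)^1 + D_2/(1+r)^2 + TV/(1+r)^2
    = 413283.58209 + 410584.90198 + 12165044.09589 = 12988912.57996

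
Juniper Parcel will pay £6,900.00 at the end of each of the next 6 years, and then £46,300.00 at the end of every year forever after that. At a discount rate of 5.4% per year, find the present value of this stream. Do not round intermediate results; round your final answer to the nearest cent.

PV of 6-year annuity: £6,900.00 × [1 − (1+0.054)^−6] / 0.054 = 34578.68912
Perpetuity value at year 6: £46,300.00 / 0.054 = 857407.40741
PV of perpetuity: 857407.40741 / (1+0.054)^6 = 625379.39202
Total PV = 34578.68912 + 625379.39202 = 659958.08113

£659958.08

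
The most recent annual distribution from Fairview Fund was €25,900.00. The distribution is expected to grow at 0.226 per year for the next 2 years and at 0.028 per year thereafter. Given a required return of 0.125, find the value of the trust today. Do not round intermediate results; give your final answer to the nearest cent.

€384969.06

D_1 = 31753.40000
D_2 = 38929.66840
Terminal value at year 2: TV = D_2×(1+g_2)/(r−g_2) = 40019.69912/0.097 = 412574.21768
P_0 = D_1/(1+r)^1 + D_2/(1+r)^2 + TV/(1+r)^2
    = 28225.24444 + 30759.24417 + 325984.56706 = 384969.05567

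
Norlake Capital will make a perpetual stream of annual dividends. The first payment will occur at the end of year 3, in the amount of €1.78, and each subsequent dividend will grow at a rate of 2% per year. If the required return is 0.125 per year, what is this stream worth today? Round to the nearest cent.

Value at end of year 2: C₁ / (r − g) = €1.78 / (0.125 − 0.02) = €16.9524
Discount to today: PV = €16.9524 / (1 + 0.125)^2 = €16.9524 / 1.265625 = €13.39

€13.39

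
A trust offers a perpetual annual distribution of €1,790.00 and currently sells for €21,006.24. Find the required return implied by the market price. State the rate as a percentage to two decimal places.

8.52%

P = C/r ⇒ r = C/P = €1,790.00/€21,006.24 = 0.085213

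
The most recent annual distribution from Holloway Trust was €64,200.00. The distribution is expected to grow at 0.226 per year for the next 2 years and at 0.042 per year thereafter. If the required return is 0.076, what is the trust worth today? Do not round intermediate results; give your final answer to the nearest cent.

€2710846.05

D_1 = 78709.20000
D_2 = 96497.47920
Terminal value at year 2: TV = D_2×(1+g_2)/(r−g_2) = 100550.37333/0.034 = 2957363.92136
P_0 = D_1/(1+r)^1 + D_2/(1+r)^2 + TV/(1+r)^2
    = 73149.81413 + 83347.27892 + 2554348.95987 = 2710846.05292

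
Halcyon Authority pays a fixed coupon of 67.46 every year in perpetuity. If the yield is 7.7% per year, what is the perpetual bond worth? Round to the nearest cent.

876.10

Level perpetuity: PV = C / r = 67.46 / 0.077 = 876.10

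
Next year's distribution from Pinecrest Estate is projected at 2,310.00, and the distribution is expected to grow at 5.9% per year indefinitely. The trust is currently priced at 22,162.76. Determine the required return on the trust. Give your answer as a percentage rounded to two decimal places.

P = D₁/(r − g) ⇒ r = D₁/P + g = 2,310.0000/22,162.76 + 0.059 = 0.104229 + 0.059 = 0.163229

16.32%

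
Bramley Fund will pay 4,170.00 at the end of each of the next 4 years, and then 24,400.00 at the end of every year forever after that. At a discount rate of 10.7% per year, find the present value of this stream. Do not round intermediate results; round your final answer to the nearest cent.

164870.77

PV of 4-year annuity: 4,170.00 × [1 − (1+0.107)^−4] / 0.107 = 13020.50274
Perpetuity value at year 4: 24,400.00 / 0.107 = 228037.38318
PV of perpetuity: 228037.38318 / (1+0.107)^4 = 151850.26884
Total PV = 13020.50274 + 151850.26884 = 164870.77158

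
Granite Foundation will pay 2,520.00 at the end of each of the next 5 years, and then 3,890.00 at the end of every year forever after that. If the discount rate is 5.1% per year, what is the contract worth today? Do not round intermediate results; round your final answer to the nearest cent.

70359.49

PV of 5-year annuity: 2,520.00 × [1 − (1+0.051)^−5] / 0.051 = 10880.18765
Perpetuity value at year 5: 3,890.00 / 0.051 = 76274.50980
PV of perpetuity: 76274.50980 / (1+0.051)^5 = 59479.29950
Total PV = 10880.18765 + 59479.29950 = 70359.48715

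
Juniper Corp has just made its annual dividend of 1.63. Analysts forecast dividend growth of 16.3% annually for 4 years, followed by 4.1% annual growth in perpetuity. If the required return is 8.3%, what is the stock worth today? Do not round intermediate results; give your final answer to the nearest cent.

D_1 = 1.89569
D_2 = 2.20469
D_3 = 2.56405
D_4 = 2.98199
Terminal value at year 4: TV = D_4×(1+g_2)/(r−g_2) = 3.10425/0.042 = 73.91080
P_0 = D_1/(1+r)^1 + D_2/(1+r)^2 + D_3/(1+r)^3 + D_4/(1+r)^4 + TV/(1+r)^4
    = 1.75041 + 1.87971 + 2.01856 + 2.16767 + 53.72718 = 61.54352

61.54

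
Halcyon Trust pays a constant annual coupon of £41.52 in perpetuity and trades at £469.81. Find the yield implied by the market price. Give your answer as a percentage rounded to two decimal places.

8.84%

P = C/r ⇒ r = C/P = £41.52/£469.81 = 0.088376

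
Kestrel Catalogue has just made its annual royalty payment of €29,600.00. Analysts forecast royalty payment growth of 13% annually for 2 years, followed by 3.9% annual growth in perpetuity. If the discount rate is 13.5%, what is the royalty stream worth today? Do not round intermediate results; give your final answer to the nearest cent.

€376351.40

D_1 = 33448.00000
D_2 = 37796.24000
Terminal value at year 2: TV = D_2×(1+g_2)/(r−g_2) = 39270.29336/0.096 = 409065.55583
P_0 = D_1/(1+r)^1 + D_2/(1+r)^2 + TV/(1+r)^2
    = 29469.60352 + 29339.78148 + 317542.01000 = 376351.39501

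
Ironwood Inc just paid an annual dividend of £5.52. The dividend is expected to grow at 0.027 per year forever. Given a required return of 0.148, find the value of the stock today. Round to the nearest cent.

£46.85

D₁ = D₀ × (1 + g) = £5.52 × 1.027 = £5.6690
Growing perpetuity: P = D₁ / (r − g) = £5.6690 / (0.148 − 0.027) = £46.85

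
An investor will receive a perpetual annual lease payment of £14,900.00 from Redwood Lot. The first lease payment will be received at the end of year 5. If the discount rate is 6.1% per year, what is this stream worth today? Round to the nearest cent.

£192750.23

Value at end of year 4: C / r = £14,900.00 / 0.061 = £244,262.2951
Discount to today: PV = £244,262.2951 / (1 + 0.061)^4 = £244,262.2951 / 1.267248 = £192,750.23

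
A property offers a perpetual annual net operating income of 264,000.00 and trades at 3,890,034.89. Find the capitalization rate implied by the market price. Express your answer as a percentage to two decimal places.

6.79%

P = C/r ⇒ r = C/P = 264,000.00/3,890,034.89 = 0.067866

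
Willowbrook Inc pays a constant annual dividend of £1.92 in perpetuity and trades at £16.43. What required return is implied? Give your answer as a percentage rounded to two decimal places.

P = C/r ⇒ r = C/P = £1.92/£16.43 = 0.116859

11.69%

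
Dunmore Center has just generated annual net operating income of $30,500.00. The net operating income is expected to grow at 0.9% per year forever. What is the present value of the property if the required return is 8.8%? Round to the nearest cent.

$389550.63

D₁ = D₀ × (1 + g) = $30,500.00 × 1.009 = $30,774.5000
Growing perpetuity: P = D₁ / (r − g) = $30,774.5000 / (0.088 − 0.009) = $389,550.63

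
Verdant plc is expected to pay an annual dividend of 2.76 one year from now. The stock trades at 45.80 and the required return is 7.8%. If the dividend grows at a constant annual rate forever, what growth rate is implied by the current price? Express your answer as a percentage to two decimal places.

1.77%

P = D₁/(r−g) ⇒ g = r − D₁/P = 0.078 − 2.76/45.80 = 0.017738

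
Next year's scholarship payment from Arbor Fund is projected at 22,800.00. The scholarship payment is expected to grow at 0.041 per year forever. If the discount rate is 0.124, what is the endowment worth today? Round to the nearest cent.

274698.80

Growing perpetuity: P = D₁ / (r − g) = 22,800.0000 / (0.124 − 0.041) = 274,698.80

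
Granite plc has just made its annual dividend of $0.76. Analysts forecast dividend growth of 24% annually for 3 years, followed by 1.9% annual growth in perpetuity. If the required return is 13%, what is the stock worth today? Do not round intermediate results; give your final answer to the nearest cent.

$11.97

D_1 = 0.94240
D_2 = 1.16858
D_3 = 1.44903
Terminal value at year 3: TV = D_3×(1+g_2)/(r−g_2) = 1.47657/0.111 = 13.30240
P_0 = D_1/(1+r)^1 + D_2/(1+r)^2 + D_3/(1+r)^3 + TV/(1+r)^3
    = 0.83398 + 0.91517 + 1.00425 + 9.21923 = 11.97263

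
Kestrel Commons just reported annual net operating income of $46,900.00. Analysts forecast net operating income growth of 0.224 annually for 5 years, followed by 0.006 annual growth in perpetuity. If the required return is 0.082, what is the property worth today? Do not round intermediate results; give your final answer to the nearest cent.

D_1 = 57405.60000
D_2 = 70264.45440
D_3 = 86003.69219
D_4 = 105268.51924
D_5 = 128848.66754
Terminal value at year 5: TV = D_5×(1+g_2)/(r−g_2) = 129621.75955/0.076 = 1705549.46775
P_0 = D_1/(1+r)^1 + D_2/(1+r)^2 + D_3/(1+r)^3 + D_4/(1+r)^4 + D_5/(1+r)^5 + TV/(1+r)^5
    = 53055.08318 + 60017.94992 + 67894.61248 + 76804.99600 + 86884.76442 + 1150079.90799 = 1494737.31399

$1494737.31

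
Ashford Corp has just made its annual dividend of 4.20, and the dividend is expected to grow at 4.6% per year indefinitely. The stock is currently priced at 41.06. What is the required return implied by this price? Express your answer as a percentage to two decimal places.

15.30%

D₁ = 4.20 × 1.046 = 4.3932
P = D₁/(r − g) ⇒ r = D₁/P + g = 4.3932/41.06 + 0.046 = 0.106995 + 0.046 = 0.152995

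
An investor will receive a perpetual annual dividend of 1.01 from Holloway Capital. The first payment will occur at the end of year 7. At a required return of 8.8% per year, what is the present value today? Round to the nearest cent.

6.92

Value at end of year 6: C / r = 1.01 / 0.088 = 11.4773
Discount to today: PV = 11.4773 / (1 + 0.088)^6 = 11.4773 / 1.658721 = 6.92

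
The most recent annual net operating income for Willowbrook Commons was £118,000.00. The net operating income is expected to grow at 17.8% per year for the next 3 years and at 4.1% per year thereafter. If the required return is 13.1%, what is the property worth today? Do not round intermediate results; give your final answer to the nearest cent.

£1926436.75

D_1 = 139004.00000
D_2 = 163746.71200
D_3 = 192893.62674
Terminal value at year 3: TV = D_3×(1+g_2)/(r−g_2) = 200802.26543/0.09 = 2231136.28258
P_0 = D_1/(1+r)^1 + D_2/(1+r)^2 + D_3/(1+r)^3 + TV/(1+r)^3
    = 122903.62511 + 128011.02598 + 133330.67073 + 1542191.42483 = 1926436.74666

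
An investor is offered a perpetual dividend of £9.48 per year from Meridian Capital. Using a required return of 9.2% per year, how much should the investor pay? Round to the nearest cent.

Level perpetuity: PV = C / r = £9.48 / 0.092 = £103.04

£103.04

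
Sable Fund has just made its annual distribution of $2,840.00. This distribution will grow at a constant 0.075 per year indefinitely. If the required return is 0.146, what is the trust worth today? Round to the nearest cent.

$43000.00

D₁ = D₀ × (1 + g) = $2,840.00 × 1.075 = $3,053.0000
Growing perpetuity: P = D₁ / (r − g) = $3,053.0000 / (0.146 − 0.075) = $43,000.00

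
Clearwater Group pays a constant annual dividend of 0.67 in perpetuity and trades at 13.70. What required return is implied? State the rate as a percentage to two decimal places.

P = C/r ⇒ r = C/P = 0.67/13.70 = 0.048905

4.89%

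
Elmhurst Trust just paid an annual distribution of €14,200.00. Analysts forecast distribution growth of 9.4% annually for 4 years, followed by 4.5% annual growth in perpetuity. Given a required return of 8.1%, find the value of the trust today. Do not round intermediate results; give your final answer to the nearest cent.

D_1 = 15534.80000
D_2 = 16995.07120
D_3 = 18592.60789
D_4 = 20340.31303
Terminal value at year 4: TV = D_4×(1+g_2)/(r−g_2) = 21255.62712/0.036 = 590434.08670
P_0 = D_1/(1+r)^1 + D_2/(1+r)^2 + D_3/(1+r)^3 + D_4/(1+r)^4 + TV/(1+r)^4
    = 14370.76781 + 14543.58925 + 14718.48903 + 14895.49214 + 432383.03562 = 490911.37384

€490911.37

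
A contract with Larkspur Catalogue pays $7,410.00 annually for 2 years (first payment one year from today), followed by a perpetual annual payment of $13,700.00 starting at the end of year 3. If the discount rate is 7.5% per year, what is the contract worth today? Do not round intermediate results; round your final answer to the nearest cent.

$171372.56

PV of 2-year annuity: $7,410.00 × [1 − (1+0.075)^−2] / 0.075 = 13305.13791
Perpetuity value at year 2: $13,700.00 / 0.075 = 182666.66667
PV of perpetuity: 182666.66667 / (1+0.075)^2 = 158067.42383
Total PV = 13305.13791 + 158067.42383 = 171372.56175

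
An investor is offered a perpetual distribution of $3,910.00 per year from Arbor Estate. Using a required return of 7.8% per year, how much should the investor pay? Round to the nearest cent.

Level perpetuity: PV = C / r = $3,910.00 / 0.078 = $50,128.21

$50128.21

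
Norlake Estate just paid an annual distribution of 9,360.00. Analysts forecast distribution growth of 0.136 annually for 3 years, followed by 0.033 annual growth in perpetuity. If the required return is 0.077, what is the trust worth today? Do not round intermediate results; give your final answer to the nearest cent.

289146.71

D_1 = 10632.96000
D_2 = 12079.04256
D_3 = 13721.79235
Terminal value at year 3: TV = D_3×(1+g_2)/(r−g_2) = 14174.61150/0.044 = 322150.26126
P_0 = D_1/(1+r)^1 + D_2/(1+r)^2 + D_3/(1+r)^3 + TV/(1+r)^3
    = 9872.75766 + 10413.60511 + 10984.08115 + 257876.26892 = 289146.71285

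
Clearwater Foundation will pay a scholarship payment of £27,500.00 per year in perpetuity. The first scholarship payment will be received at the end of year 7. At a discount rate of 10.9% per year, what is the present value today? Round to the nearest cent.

Value at end of year 6: C / r = £27,500.00 / 0.109 = £252,293.5780
Discount to today: PV = £252,293.5780 / (1 + 0.109)^6 = £252,293.5780 / 1.860327 = £135,617.87

£135617.87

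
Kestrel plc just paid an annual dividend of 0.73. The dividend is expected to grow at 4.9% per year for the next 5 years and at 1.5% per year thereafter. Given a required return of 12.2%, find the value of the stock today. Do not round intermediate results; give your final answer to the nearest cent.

D_1 = 0.76577
D_2 = 0.80329
D_3 = 0.84265
D_4 = 0.88394
D_5 = 0.92726
Terminal value at year 5: TV = D_5×(1+g_2)/(r−g_2) = 0.94117/0.107 = 8.79595
P_0 = D_1/(1+r)^1 + D_2/(1+r)^2 + D_3/(1+r)^3 + D_4/(1+r)^4 + D_5/(1+r)^5 + TV/(1+r)^5
    = 0.68250 + 0.63810 + 0.59658 + 0.55777 + 0.52148 + 4.94673 = 7.94316

7.94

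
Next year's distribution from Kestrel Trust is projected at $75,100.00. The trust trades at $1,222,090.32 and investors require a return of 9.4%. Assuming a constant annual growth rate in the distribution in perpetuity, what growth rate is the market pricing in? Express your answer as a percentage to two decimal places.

3.25%

P = D₁/(r−g) ⇒ g = r − D₁/P = 0.094 − $75,100.00/$1,222,090.32 = 0.032548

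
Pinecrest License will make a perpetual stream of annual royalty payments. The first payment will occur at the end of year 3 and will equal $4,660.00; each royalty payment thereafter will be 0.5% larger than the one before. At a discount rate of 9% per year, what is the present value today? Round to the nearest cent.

$46143.87

Value at end of year 2: C₁ / (r − g) = $4,660.00 / (0.09 − 0.005) = $54,823.5294
Discount to today: PV = $54,823.5294 / (1 + 0.09)^2 = $54,823.5294 / 1.188100 = $46,143.87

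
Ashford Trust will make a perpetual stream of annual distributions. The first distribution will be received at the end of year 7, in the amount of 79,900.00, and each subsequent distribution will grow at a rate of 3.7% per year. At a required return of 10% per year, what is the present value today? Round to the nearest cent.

Value at end of year 6: C₁ / (r − g) = 79,900.00 / (0.1 − 0.037) = 1,268,253.9683
Discount to today: PV = 1,268,253.9683 / (1 + 0.1)^6 = 1,268,253.9683 / 1.771561 = 715,896.30

715896.30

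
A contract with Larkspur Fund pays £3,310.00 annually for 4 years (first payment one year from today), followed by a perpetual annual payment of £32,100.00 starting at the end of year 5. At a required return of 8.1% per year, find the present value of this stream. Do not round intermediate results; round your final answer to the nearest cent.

PV of 4-year annuity: £3,310.00 × [1 − (1+0.081)^−4] / 0.081 = 10938.78134
Perpetuity value at year 4: £32,100.00 / 0.081 = 396296.29630
PV of perpetuity: 396296.29630 / (1+0.081)^4 = 290213.25065
Total PV = 10938.78134 + 290213.25065 = 301152.03199

£301152.03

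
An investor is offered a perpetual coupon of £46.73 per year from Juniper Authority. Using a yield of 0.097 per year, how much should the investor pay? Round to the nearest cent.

Level perpetuity: PV = C / r = £46.73 / 0.097 = £481.75

£481.75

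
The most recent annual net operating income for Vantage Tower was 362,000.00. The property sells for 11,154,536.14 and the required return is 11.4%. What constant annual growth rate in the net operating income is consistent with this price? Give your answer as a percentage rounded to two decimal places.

7.90%

P = D₀(1+g)/(r−g) ⇒ P(r−g) = D₀(1+g) ⇒ g(P+D₀) = P·r − D₀
g = (P·r − D₀)/(P + D₀) = (11,154,536.14×0.114 − 362,000.00) / (11,154,536.14 + 362,000.00) = 0.078984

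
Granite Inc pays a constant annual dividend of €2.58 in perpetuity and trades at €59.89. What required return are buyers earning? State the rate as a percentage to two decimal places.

P = C/r ⇒ r = C/P = €2.58/€59.89 = 0.043079

4.31%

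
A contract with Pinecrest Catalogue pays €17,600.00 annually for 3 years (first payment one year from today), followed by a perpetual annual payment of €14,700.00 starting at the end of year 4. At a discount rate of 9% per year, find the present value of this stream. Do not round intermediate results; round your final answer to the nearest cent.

€170674.09

PV of 3-year annuity: €17,600.00 × [1 − (1+0.09)^−3] / 0.09 = 44550.78612
Perpetuity value at year 3: €14,700.00 / 0.09 = 163333.33333
PV of perpetuity: 163333.33333 / (1+0.09)^3 = 126123.30174
Total PV = 44550.78612 + 126123.30174 = 170674.08786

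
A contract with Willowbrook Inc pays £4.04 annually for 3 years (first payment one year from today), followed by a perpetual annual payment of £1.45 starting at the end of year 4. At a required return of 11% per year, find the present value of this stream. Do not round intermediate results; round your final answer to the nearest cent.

£19.51

PV of 3-year annuity: £4.04 × [1 − (1+0.11)^−3] / 0.11 = 9.87261
Perpetuity value at year 3: £1.45 / 0.11 = 13.18182
PV of perpetuity: 13.18182 / (1+0.11)^3 = 9.63843
Total PV = 9.87261 + 9.63843 = 19.51104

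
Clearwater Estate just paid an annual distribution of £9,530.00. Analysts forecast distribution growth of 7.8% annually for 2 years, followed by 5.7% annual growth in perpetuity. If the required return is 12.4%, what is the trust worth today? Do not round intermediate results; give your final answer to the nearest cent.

D_1 = 10273.34000
D_2 = 11074.66052
Terminal value at year 2: TV = D_2×(1+g_2)/(r−g_2) = 11705.91617/0.067 = 174715.16671
P_0 = D_1/(1+r)^1 + D_2/(1+r)^2 + TV/(1+r)^2
    = 9139.98221 + 8765.92600 + 138292.29518 = 156198.20338

£156198.20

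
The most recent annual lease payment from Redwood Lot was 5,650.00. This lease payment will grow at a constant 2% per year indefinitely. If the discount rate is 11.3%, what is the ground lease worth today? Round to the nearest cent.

61967.74

D₁ = D₀ × (1 + g) = 5,650.00 × 1.02 = 5,763.0000
Growing perpetuity: P = D₁ / (r − g) = 5,763.0000 / (0.113 − 0.02) = 61,967.74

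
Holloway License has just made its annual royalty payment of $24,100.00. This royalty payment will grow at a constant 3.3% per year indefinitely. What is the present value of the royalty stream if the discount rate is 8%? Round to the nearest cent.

D₁ = D₀ × (1 + g) = $24,100.00 × 1.033 = $24,895.3000
Growing perpetuity: P = D₁ / (r − g) = $24,895.3000 / (0.08 − 0.033) = $529,687.23

$529687.23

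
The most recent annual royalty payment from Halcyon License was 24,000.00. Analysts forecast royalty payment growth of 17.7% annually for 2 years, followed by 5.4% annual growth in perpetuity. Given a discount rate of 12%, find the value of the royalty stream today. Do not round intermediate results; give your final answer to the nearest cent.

475003.57

D_1 = 28248.00000
D_2 = 33247.89600
Terminal value at year 2: TV = D_2×(1+g_2)/(r−g_2) = 35043.28238/0.066 = 530958.82400
P_0 = D_1/(1+r)^1 + D_2/(1+r)^2 + TV/(1+r)^2
    = 25221.42857 + 26505.01913 + 423277.12372 = 475003.57143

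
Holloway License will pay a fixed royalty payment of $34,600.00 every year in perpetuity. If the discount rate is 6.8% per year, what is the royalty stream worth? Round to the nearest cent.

$508823.53

Level perpetuity: PV = C / r = $34,600.00 / 0.068 = $508,823.53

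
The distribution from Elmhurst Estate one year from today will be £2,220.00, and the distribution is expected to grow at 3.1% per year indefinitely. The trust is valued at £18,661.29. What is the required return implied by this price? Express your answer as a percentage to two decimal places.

15.00%

P = D₁/(r − g) ⇒ r = D₁/P + g = £2,220.0000/£18,661.29 + 0.031 = 0.118963 + 0.031 = 0.149963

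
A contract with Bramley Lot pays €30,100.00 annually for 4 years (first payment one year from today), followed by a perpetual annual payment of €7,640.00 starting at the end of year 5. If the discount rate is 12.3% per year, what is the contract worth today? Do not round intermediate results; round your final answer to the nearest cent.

PV of 4-year annuity: €30,100.00 × [1 − (1+0.123)^−4] / 0.123 = 90849.55508
Perpetuity value at year 4: €7,640.00 / 0.123 = 62113.82114
PV of perpetuity: 62113.82114 / (1+0.123)^4 = 39054.33274
Total PV = 90849.55508 + 39054.33274 = 129903.88782

€129903.89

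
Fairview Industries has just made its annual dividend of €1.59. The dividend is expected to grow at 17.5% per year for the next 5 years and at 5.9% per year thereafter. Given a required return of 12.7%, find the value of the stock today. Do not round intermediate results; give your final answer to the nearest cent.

€39.53

D_1 = 1.86825
D_2 = 2.19519
D_3 = 2.57935
D_4 = 3.03074
D_5 = 3.56112
Terminal value at year 5: TV = D_5×(1+g_2)/(r−g_2) = 3.77122/0.068 = 55.45919
P_0 = D_1/(1+r)^1 + D_2/(1+r)^2 + D_3/(1+r)^3 + D_4/(1+r)^4 + D_5/(1+r)^5 + TV/(1+r)^5
    = 1.65772 + 1.72832 + 1.80193 + 1.87868 + 1.95870 + 30.50380 = 39.52915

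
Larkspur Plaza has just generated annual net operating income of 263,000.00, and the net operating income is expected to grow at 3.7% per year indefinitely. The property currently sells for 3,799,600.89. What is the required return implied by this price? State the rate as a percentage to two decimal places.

D₁ = 263,000.00 × 1.037 = 272,731.0000
P = D₁/(r − g) ⇒ r = D₁/P + g = 272,731.0000/3,799,600.89 + 0.037 = 0.071779 + 0.037 = 0.108779

10.88%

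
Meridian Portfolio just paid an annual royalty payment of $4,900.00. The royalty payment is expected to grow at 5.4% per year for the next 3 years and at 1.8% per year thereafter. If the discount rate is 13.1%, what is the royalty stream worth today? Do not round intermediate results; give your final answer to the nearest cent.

D_1 = 5164.60000
D_2 = 5443.48840
D_3 = 5737.43677
Terminal value at year 3: TV = D_3×(1+g_2)/(r−g_2) = 5840.71064/0.113 = 51687.70474
P_0 = D_1/(1+r)^1 + D_2/(1+r)^2 + D_3/(1+r)^3 + TV/(1+r)^3
    = 4566.40141 + 4255.51467 + 3965.79351 + 35727.23712 = 48514.94672

$48514.95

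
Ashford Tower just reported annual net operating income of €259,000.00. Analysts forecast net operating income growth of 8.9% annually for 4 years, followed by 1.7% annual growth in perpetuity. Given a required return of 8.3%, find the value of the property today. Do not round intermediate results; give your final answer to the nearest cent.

€5130563.19

D_1 = 282051.00000
D_2 = 307153.53900
D_3 = 334490.20397
D_4 = 364259.83212
Terminal value at year 4: TV = D_4×(1+g_2)/(r−g_2) = 370452.24927/0.066 = 5612912.86774
P_0 = D_1/(1+r)^1 + D_2/(1+r)^2 + D_3/(1+r)^3 + D_4/(1+r)^4 + TV/(1+r)^4
    = 260434.90305 + 261877.75570 + 263328.60199 + 264787.48621 + 4080134.44658 = 5130563.19352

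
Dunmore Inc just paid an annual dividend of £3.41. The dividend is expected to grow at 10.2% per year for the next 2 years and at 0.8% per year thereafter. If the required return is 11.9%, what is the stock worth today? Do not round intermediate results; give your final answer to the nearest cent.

£36.70

D_1 = 3.75782
D_2 = 4.14112
Terminal value at year 2: TV = D_2×(1+g_2)/(r−g_2) = 4.17425/0.111 = 37.60583
P_0 = D_1/(1+r)^1 + D_2/(1+r)^2 + TV/(1+r)^2
    = 3.35819 + 3.30718 + 30.03274 = 36.69811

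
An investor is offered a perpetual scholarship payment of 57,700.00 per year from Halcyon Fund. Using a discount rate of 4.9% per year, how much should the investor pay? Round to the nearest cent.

Level perpetuity: PV = C / r = 57,700.00 / 0.049 = 1,177,551.02

1177551.02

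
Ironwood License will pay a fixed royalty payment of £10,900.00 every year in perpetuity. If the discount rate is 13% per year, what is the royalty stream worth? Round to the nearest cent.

£83846.15

Level perpetuity: PV = C / r = £10,900.00 / 0.13 = £83,846.15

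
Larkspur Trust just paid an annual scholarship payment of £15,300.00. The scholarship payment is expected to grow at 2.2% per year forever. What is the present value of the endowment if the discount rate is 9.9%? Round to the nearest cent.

D₁ = D₀ × (1 + g) = £15,300.00 × 1.022 = £15,636.6000
Growing perpetuity: P = D₁ / (r − g) = £15,636.6000 / (0.099 − 0.022) = £203,072.73

£203072.73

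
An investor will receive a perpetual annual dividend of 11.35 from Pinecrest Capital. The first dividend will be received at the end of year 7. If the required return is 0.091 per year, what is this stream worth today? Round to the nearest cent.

73.96

Value at end of year 6: C / r = 11.35 / 0.091 = 124.7253
Discount to today: PV = 124.7253 / (1 + 0.091)^6 = 124.7253 / 1.686353 = 73.96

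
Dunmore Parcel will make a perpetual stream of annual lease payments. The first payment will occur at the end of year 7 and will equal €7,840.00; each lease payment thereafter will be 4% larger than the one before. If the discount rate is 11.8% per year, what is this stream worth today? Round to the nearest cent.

€51471.95

Value at end of year 6: C₁ / (r − g) = €7,840.00 / (0.118 − 0.04) = €100,512.8205
Discount to today: PV = €100,512.8205 / (1 + 0.118)^6 = €100,512.8205 / 1.952769 = €51,471.95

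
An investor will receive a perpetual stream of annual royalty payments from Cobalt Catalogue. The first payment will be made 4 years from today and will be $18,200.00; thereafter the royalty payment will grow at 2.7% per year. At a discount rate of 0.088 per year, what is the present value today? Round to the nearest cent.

Value at end of year 3: C₁ / (r − g) = $18,200.00 / (0.088 − 0.027) = $298,360.6557
Discount to today: PV = $298,360.6557 / (1 + 0.088)^3 = $298,360.6557 / 1.287913 = $231,662.03

$231662.03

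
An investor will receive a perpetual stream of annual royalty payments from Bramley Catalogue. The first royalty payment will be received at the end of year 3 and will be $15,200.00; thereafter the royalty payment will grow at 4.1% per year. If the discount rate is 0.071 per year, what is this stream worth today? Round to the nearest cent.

$441716.27

Value at end of year 2: C₁ / (r − g) = $15,200.00 / (0.071 − 0.041) = $506,666.6667
Discount to today: PV = $506,666.6667 / (1 + 0.071)^2 = $506,666.6667 / 1.147041 = $441,716.27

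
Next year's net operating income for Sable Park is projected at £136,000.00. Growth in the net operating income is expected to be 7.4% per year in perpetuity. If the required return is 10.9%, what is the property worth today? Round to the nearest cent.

£3885714.29

Growing perpetuity: P = D₁ / (r − g) = £136,000.0000 / (0.109 − 0.074) = £3,885,714.29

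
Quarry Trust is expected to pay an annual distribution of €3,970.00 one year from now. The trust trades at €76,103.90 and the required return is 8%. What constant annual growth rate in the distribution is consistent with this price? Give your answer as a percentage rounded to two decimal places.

2.78%

P = D₁/(r−g) ⇒ g = r − D₁/P = 0.08 − €3,970.00/€76,103.90 = 0.027834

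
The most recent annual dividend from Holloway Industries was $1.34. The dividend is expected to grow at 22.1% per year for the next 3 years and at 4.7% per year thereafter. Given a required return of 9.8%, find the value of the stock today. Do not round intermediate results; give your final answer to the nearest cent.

$42.82

D_1 = 1.63614
D_2 = 1.99773
D_3 = 2.43922
Terminal value at year 3: TV = D_3×(1+g_2)/(r−g_2) = 2.55387/0.051 = 50.07585
P_0 = D_1/(1+r)^1 + D_2/(1+r)^2 + D_3/(1+r)^3 + TV/(1+r)^3
    = 1.49011 + 1.65703 + 1.84266 + 37.82869 = 42.81849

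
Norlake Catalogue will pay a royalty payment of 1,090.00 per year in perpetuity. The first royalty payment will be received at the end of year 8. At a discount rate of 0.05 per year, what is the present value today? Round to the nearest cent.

15492.85

Value at end of year 7: C / r = 1,090.00 / 0.05 = 21,800.0000
Discount to today: PV = 21,800.0000 / (1 + 0.05)^7 = 21,800.0000 / 1.407100 = 15,492.85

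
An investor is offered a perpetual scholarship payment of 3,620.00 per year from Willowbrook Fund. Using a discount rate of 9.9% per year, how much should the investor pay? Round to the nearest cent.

36565.66

Level perpetuity: PV = C / r = 3,620.00 / 0.099 = 36,565.66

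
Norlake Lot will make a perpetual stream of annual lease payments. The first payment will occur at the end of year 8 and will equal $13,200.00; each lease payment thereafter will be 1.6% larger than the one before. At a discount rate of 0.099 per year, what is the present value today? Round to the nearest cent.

$82131.92

Value at end of year 7: C₁ / (r − g) = $13,200.00 / (0.099 − 0.016) = $159,036.1446
Discount to today: PV = $159,036.1446 / (1 + 0.099)^7 = $159,036.1446 / 1.936350 = $82,131.92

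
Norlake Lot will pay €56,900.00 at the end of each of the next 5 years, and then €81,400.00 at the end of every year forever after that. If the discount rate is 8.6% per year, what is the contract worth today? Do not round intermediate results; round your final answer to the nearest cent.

PV of 5-year annuity: €56,900.00 × [1 − (1+0.086)^−5] / 0.086 = 223637.40888
Perpetuity value at year 5: €81,400.00 / 0.086 = 946511.62791
PV of perpetuity: 946511.62791 / (1+0.086)^5 = 626580.43137
Total PV = 223637.40888 + 626580.43137 = 850217.84025

€850217.84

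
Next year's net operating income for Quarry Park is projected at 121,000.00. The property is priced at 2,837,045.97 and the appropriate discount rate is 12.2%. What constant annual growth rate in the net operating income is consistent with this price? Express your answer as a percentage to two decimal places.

7.94%

P = D₁/(r−g) ⇒ g = r − D₁/P = 0.122 − 121,000.00/2,837,045.97 = 0.079350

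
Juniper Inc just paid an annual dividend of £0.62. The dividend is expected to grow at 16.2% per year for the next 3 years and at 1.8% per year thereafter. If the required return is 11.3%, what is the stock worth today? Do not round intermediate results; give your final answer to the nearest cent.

D_1 = 0.72044
D_2 = 0.83715
D_3 = 0.97277
Terminal value at year 3: TV = D_3×(1+g_2)/(r−g_2) = 0.99028/0.095 = 10.42400
P_0 = D_1/(1+r)^1 + D_2/(1+r)^2 + D_3/(1+r)^3 + TV/(1+r)^3
    = 0.64730 + 0.67579 + 0.70554 + 7.56047 = 9.58910

£9.59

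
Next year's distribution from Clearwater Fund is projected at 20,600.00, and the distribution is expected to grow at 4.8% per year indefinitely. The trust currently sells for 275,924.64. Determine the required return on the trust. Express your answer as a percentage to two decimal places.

12.27%

P = D₁/(r − g) ⇒ r = D₁/P + g = 20,600.0000/275,924.64 + 0.048 = 0.074658 + 0.048 = 0.122658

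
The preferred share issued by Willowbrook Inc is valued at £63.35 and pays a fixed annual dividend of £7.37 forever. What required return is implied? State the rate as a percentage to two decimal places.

11.63%

P = C/r ⇒ r = C/P = £7.37/£63.35 = 0.116338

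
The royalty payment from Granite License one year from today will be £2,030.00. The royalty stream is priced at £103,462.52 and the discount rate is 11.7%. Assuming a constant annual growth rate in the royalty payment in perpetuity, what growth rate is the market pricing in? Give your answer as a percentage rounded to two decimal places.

9.74%

P = D₁/(r−g) ⇒ g = r − D₁/P = 0.117 − £2,030.00/£103,462.52 = 0.097379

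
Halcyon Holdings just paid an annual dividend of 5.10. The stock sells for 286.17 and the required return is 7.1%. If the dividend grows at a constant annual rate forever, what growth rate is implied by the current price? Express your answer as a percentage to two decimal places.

5.22%

P = D₀(1+g)/(r−g) ⇒ P(r−g) = D₀(1+g) ⇒ g(P+D₀) = P·r − D₀
g = (P·r − D₀)/(P + D₀) = (286.17×0.071 − 5.10) / (286.17 + 5.10) = 0.052247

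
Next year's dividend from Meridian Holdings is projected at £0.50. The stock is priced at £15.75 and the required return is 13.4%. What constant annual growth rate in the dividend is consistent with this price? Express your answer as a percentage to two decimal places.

P = D₁/(r−g) ⇒ g = r − D₁/P = 0.134 − £0.50/£15.75 = 0.102254

10.23%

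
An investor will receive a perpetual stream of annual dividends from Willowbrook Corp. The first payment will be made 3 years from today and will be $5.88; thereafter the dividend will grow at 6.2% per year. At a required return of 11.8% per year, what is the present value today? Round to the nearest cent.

Value at end of year 2: C₁ / (r − g) = $5.88 / (0.118 − 0.062) = $105.0000
Discount to today: PV = $105.0000 / (1 + 0.118)^2 = $105.0000 / 1.249924 = $84.01

$84.01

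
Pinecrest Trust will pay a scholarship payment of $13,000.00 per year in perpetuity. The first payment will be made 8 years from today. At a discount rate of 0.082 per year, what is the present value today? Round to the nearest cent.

$91314.27

Value at end of year 7: C / r = $13,000.00 / 0.082 = $158,536.5854
Discount to today: PV = $158,536.5854 / (1 + 0.082)^7 = $158,536.5854 / 1.736164 = $91,314.27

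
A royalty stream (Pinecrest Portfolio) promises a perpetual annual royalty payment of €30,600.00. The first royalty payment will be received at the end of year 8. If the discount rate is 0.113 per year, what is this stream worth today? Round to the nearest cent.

Value at end of year 7: C / r = €30,600.00 / 0.113 = €270,796.4602
Discount to today: PV = €270,796.4602 / (1 + 0.113)^7 = €270,796.4602 / 2.115759 = €127,990.23

€127990.23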